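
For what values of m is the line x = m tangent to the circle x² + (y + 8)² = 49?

For a tangent, require d(centre, line) = r = 7.
|1·0 + 0·(−8) − m| / √1 = 7
|m| = 7, so m = 7 or m = −7.

m = −7 or m = 7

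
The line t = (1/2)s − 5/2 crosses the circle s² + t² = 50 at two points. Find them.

(−5, −5) and (7, 1)

Express t = (−5 + s)/2 and substitute into the circle:
5s² − 10s − 175 = 0  ⟹  s² − 2s − 35 = 0
s = 7 or s = −5, giving (7, 1) and (−5, −5).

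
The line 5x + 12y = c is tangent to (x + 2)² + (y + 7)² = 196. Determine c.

For a tangent, require d(centre, line) = r = 14.
|5·(−2) + 12·(−7) − c| / √169 = 14
|c − (−94)| = 14·13, so c = 88 or c = −276.

c = −276 or c = 88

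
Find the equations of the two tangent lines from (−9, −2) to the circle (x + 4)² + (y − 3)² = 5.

2x − y = −16 and x − 2y = −5

A line y − (−2) = m(x − (−9)) is tangent when its distance from (−4, 3) is √5:
[m·(5) − (5)]² = 5(m² + 1)
2m² − 5m + 2 = 0, so m = 2 or m = 1/2.
Through (−9, −2) these give 2x − y = −16 and x − 2y = −5.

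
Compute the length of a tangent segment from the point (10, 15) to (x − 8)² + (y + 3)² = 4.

18

Centre (8, −3), r² = 4. |PO|² = (2)² + (18)² = 328.
The tangent meets the radius at right angles, so tangent² = |PO|² − r² = 328 − 4 = 324.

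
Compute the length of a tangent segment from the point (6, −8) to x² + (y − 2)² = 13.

√123

The centre is (0, 2) and r = √13. The square of the distance from P to the centre is 36 + 100 = 136.
The tangent meets the radius at right angles, so tangent² = |PO|² − r² = 136 − 13 = 123.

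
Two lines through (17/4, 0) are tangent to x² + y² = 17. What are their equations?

Let a tangent through (17/4, 0) have slope m. Its distance from (0, 0) must equal √17:
[m·(−17/4) − (0)]² = 17(m² + 1)
m² − 16 = 0, so m = −4 or m = 4.
With m = −4: 4x + y = 17. With m = 4: 4x − y = 17.

4x + y = 17 and 4x − y = 17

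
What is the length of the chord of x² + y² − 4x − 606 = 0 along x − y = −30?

14√2

The distance from (2, 0) to the line is 32/√2, and r² = 610.
Chord = 2√(r² − d²) = 2·√(98) = 14√2.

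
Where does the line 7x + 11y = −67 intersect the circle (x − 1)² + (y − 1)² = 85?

Substitute y = (−67 − 7x)/11:
170x² + 850x − 4080 = 0  ⟹  x² + 5x − 24 = 0
x = 3 or x = −8, giving (3, −8) and (−8, −1).

(−8, −1) and (3, −8)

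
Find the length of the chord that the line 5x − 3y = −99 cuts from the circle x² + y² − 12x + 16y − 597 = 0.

The distance from (6, −8) to the line is 153/√34, and r² = 697.
Chord = 2√(r² − d²) = 2·√(17/2) = √34.

√34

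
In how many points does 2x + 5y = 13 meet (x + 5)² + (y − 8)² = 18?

2

Substituting the line into the circle gives 29x² + 358x + 904 = 0.
Δ = 128164 − 104864 = 23300.
Two real roots: the line is a secant.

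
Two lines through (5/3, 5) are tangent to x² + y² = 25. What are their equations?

3x + 4y = 25 and y = 5

A line y − (5) = m(x − (5/3)) is tangent when its distance from (0, 0) is 5:
(−5/3m − (−5))² = 25(m² + 1)
4m² + 3m = 0, so m = −3/4 or m = 0.
Through (5/3, 5) these give 3x + 4y = 25 and y = 5.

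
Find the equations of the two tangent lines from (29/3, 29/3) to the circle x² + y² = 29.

Write the tangent as mx − y + (29/3 − m·(29/3)) = 0 and set its distance from the centre to √29:
(−29/3m − (−29/3))² = 29(m² + 1)
10m² − 29m + 10 = 0, so m = 5/2 or m = 2/5.
With m = 5/2: 5x − 2y = 29. With m = 2/5: 2x − 5y = −29.

5x − 2y = 29 and 2x − 5y = −29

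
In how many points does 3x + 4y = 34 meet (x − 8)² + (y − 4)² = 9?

Substituting the line into the circle gives 25x² − 364x + 1204 = 0.
Δ = 132496 − 120400 = 12096.
Two real roots: the line is a secant.

2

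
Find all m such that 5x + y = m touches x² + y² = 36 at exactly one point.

m = ±6√26

For a tangent, require d(centre, line) = r = 6.
|5·0 + 1·0 − m| / √26 = 6
|m| = 6√26.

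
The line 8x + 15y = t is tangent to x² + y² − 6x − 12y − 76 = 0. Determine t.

t = −73 or t = 301

Tangency holds when the distance from the centre (3, 6) to the line equals the radius 11:
|8·3 + 15·6 − t| / √289 = 11
|t − (114)| = 11·17, so t = 301 or t = −73.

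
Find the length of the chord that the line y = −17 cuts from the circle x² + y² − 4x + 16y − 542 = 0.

From the line, y = −17. Substituting:
x² − 4x − 525 = 0
x = 25 or x = −21, giving (25, −17) and (−21, −17).
Chord length = distance between (25, −17) and (−21, −17) = √2116 = 46.

46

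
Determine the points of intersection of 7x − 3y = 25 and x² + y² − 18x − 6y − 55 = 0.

Express y = (−25 + 7x)/3 and substitute into the circle:
58x² − 638x + 580 = 0  ⟹  x² − 11x + 10 = 0
x = 10 or x = 1, giving (10, 15) and (1, −6).

(1, −6) and (10, 15)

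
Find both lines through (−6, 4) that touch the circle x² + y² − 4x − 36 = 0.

Write the tangent as mx − y + (4 − m·(−6)) = 0 and set its distance from the centre to 2√10:
(8m − (−4))² = 40(m² + 1)
3m² + 8m − 3 = 0, so m = 1/3 or m = −3.
Through (−6, 4) these give x − 3y = −18 and 3x + y = −14.

x − 3y = −18 and 3x + y = −14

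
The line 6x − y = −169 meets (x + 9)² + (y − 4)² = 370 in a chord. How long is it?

Centre (−9, 4), r² = 370. Perpendicular distance d from centre to line = |111| / √37 = 111/√37.
Chord = 2√(r² − d²) = 2·√(37) = 2√37.

2√37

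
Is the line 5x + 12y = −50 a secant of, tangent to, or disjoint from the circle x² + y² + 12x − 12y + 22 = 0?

Substituting the line into the circle gives 169x² + 2948x + 12868 = 0.
Discriminant = (2948)² − 4·169·(12868) = −8064 < 0.
No real roots: the line does not meet the circle.

disjoint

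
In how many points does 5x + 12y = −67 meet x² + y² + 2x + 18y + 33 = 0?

2

Substituting the line into the circle gives 169x² − 122x − 5231 = 0.
Discriminant = (−122)² − 4·169·(−5231) = 3551040 > 0.
Two real roots: the line is a secant.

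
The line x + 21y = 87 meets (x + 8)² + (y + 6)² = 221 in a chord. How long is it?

Express y = (87 − x)/21 and substitute into the circle:
442x² + 6630x − 23868 = 0  ⟹  x² + 15x − 54 = 0
x = 3 or x = −18, giving (3, 4) and (−18, 5).
Chord length = distance between (3, 4) and (−18, 5) = √442 = √442.

√442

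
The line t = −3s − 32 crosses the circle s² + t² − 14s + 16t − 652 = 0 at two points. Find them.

Express t = −3s − 32 and substitute into the circle:
10s² + 130s − 140 = 0  ⟹  s² + 13s − 14 = 0
s = 1 or s = −14, giving (1, −35) and (−14, 10).

(−14, 10) and (1, −35)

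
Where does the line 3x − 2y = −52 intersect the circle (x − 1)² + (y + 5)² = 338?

(−16, 2) and (−12, 8)

Substitute y = (52 + 3x)/2:
13x² + 364x + 2496 = 0  ⟹  x² + 28x + 192 = 0
x = −12 or x = −16, giving (−12, 8) and (−16, 2).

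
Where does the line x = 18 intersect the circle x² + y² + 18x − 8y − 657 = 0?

The line gives x = 18. Substituting into the circle:
y² − 8y − 9 = 0
y = 9 or y = −1, giving (18, 9) and (18, −1).

(18, −1) and (18, 9)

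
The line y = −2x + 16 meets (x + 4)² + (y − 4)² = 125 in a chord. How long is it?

6√5

Express y = −2x + 16 and substitute into the circle:
5x² − 40x + 35 = 0  ⟹  x² − 8x + 7 = 0
x = 7 or x = 1, giving (7, 2) and (1, 14).
|(7, 2) − (1, 14)| = √((6)² + (−12)²) = 6√5.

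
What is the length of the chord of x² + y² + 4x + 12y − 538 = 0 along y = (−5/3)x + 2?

From the line, y = (6 − 5x)/3. Substituting:
34x² − 204x − 4590 = 0  ⟹  x² − 6x − 135 = 0
x = 15 or x = −9, giving (15, −23) and (−9, 17).
Chord length = distance between (15, −23) and (−9, 17) = √2176 = 8√34.

8√34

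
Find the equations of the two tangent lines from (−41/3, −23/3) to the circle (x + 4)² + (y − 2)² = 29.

5x − 2y = −53 and 2x − 5y = 11

A line y − (−23/3) = m(x − (−41/3)) is tangent when its distance from (−4, 2) is √29:
[m·(29/3) − (29/3)]² = 29(m² + 1)
10m² − 29m + 10 = 0, so m = 5/2 or m = 2/5.
Through (−41/3, −23/3) these give 5x − 2y = −53 and 2x − 5y = 11.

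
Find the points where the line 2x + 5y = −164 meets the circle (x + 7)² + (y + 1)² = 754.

Express y = (−164 − 2x)/5 and substitute into the circle:
29x² + 986x + 7656 = 0  ⟹  x² + 34x + 264 = 0
x = −12 or x = −22, giving (−12, −28) and (−22, −24).

(−22, −24) and (−12, −28)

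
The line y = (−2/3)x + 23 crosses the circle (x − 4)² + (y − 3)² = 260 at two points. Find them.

Substitute y = (69 − 2x)/3:
13x² − 312x + 1404 = 0  ⟹  x² − 24x + 108 = 0
x = 18 or x = 6, giving (18, 11) and (6, 19).

(6, 19) and (18, 11)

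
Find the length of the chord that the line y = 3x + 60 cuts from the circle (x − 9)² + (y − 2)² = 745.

3√10

Centre (9, 2), r² = 745. Perpendicular distance d from centre to line = |85| / √10 = 85/√10.
Half the chord is √(r² − d²) = √(45/2), so the full chord is 3√10.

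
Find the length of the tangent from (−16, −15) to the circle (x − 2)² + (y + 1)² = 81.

√439

The centre is (2, −1) and r = 9. The square of the distance from P to the centre is 324 + 196 = 520.
By the tangent–radius right angle, tangent length = √(|PO|² − r²) = √439.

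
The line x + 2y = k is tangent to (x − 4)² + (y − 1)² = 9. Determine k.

k = 6 ± 3√5

Tangency holds when the distance from the centre (4, 1) to the line equals the radius 3:
|1·4 + 2·1 − k| / √5 = 3
|k − (6)| = 3√5.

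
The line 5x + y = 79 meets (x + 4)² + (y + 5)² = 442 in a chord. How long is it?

Substitute y = −5x + 79:
26x² − 832x + 6630 = 0  ⟹  x² − 32x + 255 = 0
x = 17 or x = 15, giving (17, −6) and (15, 4).
|(17, −6) − (15, 4)| = √((2)² + (−10)²) = 2√26.

2√26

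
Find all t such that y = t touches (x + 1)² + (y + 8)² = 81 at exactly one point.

Tangency holds when the distance from the centre (−1, −8) to the line equals the radius 9:
|0·(−1) + 1·(−8) − t| / √1 = 9
|t − (−8)| = 9, so t = 1 or t = −17.

t = −17 or t = 1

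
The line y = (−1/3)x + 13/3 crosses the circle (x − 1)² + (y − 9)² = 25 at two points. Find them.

Express y = (13 − x)/3 and substitute into the circle:
10x² + 10x − 20 = 0  ⟹  x² + x − 2 = 0
x = 1 or x = −2, giving (1, 4) and (−2, 5).

(−2, 5) and (1, 4)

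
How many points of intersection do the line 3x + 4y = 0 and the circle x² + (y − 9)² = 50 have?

0

Substituting the line into the circle gives 25x² + 216x + 496 = 0.
Δ = 46656 − 49600 = −2944.
No real roots: the line does not meet the circle.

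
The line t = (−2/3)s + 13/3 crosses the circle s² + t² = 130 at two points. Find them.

(−7, 9) and (11, −3)

Express t = (13 − 2s)/3 and substitute into the circle:
13s² − 52s − 1001 = 0  ⟹  s² − 4s − 77 = 0
s = 11 or s = −7, giving (11, −3) and (−7, 9).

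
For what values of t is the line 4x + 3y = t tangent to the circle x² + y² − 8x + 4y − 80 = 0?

t = −40 or t = 60

The line touches the circle iff its distance from (4, −2) is 10:
|4·4 + 3·(−2) − t| / √25 = 10
|t − (10)| = 10·5, so t = 60 or t = −40.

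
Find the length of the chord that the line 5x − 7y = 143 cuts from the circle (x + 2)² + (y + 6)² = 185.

√74

The distance from (−2, −6) to the line is 111/√74, and r² = 185.
Half the chord is √(r² − d²) = √(37/2), so the full chord is √74.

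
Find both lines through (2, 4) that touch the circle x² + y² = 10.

Let a tangent through (2, 4) have slope m. Its distance from (0, 0) must equal √10:
[m·(−2) − (−4)]² = 10(m² + 1)
3m² + 8m − 3 = 0, so m = −3 or m = 1/3.
Through (2, 4) these give 3x + y = 10 and x − 3y = −10.

3x + y = 10 and x − 3y = −10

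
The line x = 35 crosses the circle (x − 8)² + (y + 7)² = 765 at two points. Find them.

(35, −13) and (35, −1)

The line gives x = 35. Substituting into the circle:
y² + 14y + 13 = 0
y = −1 or y = −13, giving (35, −1) and (35, −13).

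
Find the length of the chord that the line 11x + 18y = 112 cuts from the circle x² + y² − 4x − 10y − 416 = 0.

2√445

The distance from (2, 5) to the line is 0/√445, and r² = 445.
Half the chord is √(r² − d²) = √(445), so the full chord is 2√445.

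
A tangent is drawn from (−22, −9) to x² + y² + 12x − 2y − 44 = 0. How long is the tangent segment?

5√11

With centre O = (−6, 1), |OP|² = 356 and r² = 81.
By the tangent–radius right angle, tangent length = √(|PO|² − r²) = √275 = 5√11.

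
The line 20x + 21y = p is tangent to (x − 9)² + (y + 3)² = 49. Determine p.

The line touches the circle iff its distance from (9, −3) is 7:
|20·9 + 21·(−3) − p| / √841 = 7
|p − (117)| = 7·29, so p = 320 or p = −86.

p = −86 or p = 320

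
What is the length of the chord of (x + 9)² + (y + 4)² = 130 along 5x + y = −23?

4√26

The distance from (−9, −4) to the line is 26/√26, and r² = 130.
Chord = 2√(r² − d²) = 2·√(104) = 4√26.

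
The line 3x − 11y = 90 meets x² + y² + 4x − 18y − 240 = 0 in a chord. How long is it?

The distance from (−2, 9) to the line is 195/√130, and r² = 325.
Half the chord is √(r² − d²) = √(65/2), so the full chord is √130.

√130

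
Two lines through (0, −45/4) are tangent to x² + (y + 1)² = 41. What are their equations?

5x + 4y = −45 and 5x − 4y = 45

Let a tangent through (0, −45/4) have slope m. Its distance from (0, −1) must equal √41:
[m·(0) − (41/4)]² = 41(m² + 1)
16m² − 25 = 0, so m = −5/4 or m = 5/4.
With m = −5/4: 5x + 4y = −45. With m = 5/4: 5x − 4y = 45.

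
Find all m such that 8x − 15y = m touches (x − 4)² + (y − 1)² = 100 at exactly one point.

m = −153 or m = 187

For a tangent, require d(centre, line) = r = 10.
|8·4 − 15·1 − m| / √289 = 10
|m − (17)| = 10·17, so m = 187 or m = −153.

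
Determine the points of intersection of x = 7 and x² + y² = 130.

(7, −9) and (7, 9)

The line gives x = 7. Substituting into the circle:
y² − 81 = 0
y = 9 or y = −9, giving (7, 9) and (7, −9).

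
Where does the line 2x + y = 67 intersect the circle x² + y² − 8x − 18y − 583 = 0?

(18, 31) and (30, 7)

Express y = −2x + 67 and substitute into the circle:
5x² − 240x + 2700 = 0  ⟹  x² − 48x + 540 = 0
x = 30 or x = 18, giving (30, 7) and (18, 31).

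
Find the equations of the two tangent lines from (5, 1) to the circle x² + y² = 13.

3x − 2y = 13 and 2x + 3y = 13

Let a tangent through (5, 1) have slope m. Its distance from (0, 0) must equal √13:
[m·(−5) − (−1)]² = 13(m² + 1)
6m² − 5m − 6 = 0, so m = 3/2 or m = −2/3.
Through (5, 1) these give 3x − 2y = 13 and 2x + 3y = 13.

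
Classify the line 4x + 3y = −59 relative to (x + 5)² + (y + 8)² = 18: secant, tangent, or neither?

secant

Substituting the line into the circle gives 25x² + 370x + 1288 = 0.
Δ = 136900 − 128800 = 8100.
Two real roots: the line is a secant.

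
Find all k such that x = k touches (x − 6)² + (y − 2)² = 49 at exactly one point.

For a tangent, require d(centre, line) = r = 7.
|1·6 + 0·2 − k| / √1 = 7
|k − (6)| = 7, so k = 13 or k = −1.

k = −1 or k = 13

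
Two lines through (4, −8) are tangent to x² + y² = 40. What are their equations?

x + 3y = −20 and 3x − y = 20

Let a tangent through (4, −8) have slope m. Its distance from (0, 0) must equal 2√10:
(−4m − (8))² = 40(m² + 1)
3m² − 8m − 3 = 0, so m = −1/3 or m = 3.
With m = −1/3: x + 3y = −20. With m = 3: 3x − y = 20.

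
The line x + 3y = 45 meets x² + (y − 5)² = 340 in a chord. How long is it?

Centre (0, 5), r² = 340. Perpendicular distance d from centre to line = |−30| / √10 = 30/√10.
Half the chord is √(r² − d²) = √(250), so the full chord is 10√10.

10√10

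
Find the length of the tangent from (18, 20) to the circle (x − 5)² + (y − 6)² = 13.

4√22

The centre is (5, 6) and r = √13. The square of the distance from P to the centre is 169 + 196 = 365.
The tangent meets the radius at right angles, so tangent² = |PO|² − r² = 365 − 13 = 352.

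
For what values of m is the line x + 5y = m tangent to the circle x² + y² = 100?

Tangency holds when the distance from the centre (0, 0) to the line equals the radius 10:
|1·0 + 5·0 − m| / √26 = 10
|m| = 10√26.

m = ±10√26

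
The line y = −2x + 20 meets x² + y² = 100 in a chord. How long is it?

4√5

From the line, y = −2x + 20. Substituting:
5x² − 80x + 300 = 0  ⟹  x² − 16x + 60 = 0
x = 10 or x = 6, giving (10, 0) and (6, 8).
|(10, 0) − (6, 8)| = √((4)² + (−8)²) = 4√5.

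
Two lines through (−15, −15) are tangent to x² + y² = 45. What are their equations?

2x − y = −15 and x − 2y = 15

Let a tangent through (−15, −15) have slope m. Its distance from (0, 0) must equal 3√5:
(15m − (15))² = 45(m² + 1)
2m² − 5m + 2 = 0, so m = 2 or m = 1/2.
Through (−15, −15) these give 2x − y = −15 and x − 2y = 15.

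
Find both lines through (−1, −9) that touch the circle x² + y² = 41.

4x − 5y = 41 and 5x + 4y = −41

A line y − (−9) = m(x − (−1)) is tangent when its distance from (0, 0) is √41:
(1m − (9))² = 41(m² + 1)
20m² + 9m − 20 = 0, so m = 4/5 or m = −5/4.
With m = 4/5: 4x − 5y = 41. With m = −5/4: 5x + 4y = −41.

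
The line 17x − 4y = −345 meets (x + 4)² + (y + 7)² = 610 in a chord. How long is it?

Centre (−4, −7), r² = 610. Perpendicular distance d from centre to line = |305| / √305 = 305/√305.
Half the chord is √(r² − d²) = √(305), so the full chord is 2√305.

2√305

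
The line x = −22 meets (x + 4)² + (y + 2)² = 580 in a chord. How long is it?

32

The distance from (−4, −2) to the line is 18, and r² = 580.
Chord = 2√(r² − d²) = 2·√(256) = 32.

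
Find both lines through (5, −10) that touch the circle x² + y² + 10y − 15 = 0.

Let a tangent through (5, −10) have slope m. Its distance from (0, −5) must equal 2√10:
(−5m − (5))² = 40(m² + 1)
3m² − 10m + 3 = 0, so m = 1/3 or m = 3.
Through (5, −10) these give x − 3y = 35 and 3x − y = 25.

x − 3y = 35 and 3x − y = 25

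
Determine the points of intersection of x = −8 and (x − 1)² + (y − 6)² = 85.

(−8, 4) and (−8, 8)

The line gives x = −8. Substituting into the circle:
y² − 12y + 32 = 0
y = 8 or y = 4, giving (−8, 8) and (−8, 4).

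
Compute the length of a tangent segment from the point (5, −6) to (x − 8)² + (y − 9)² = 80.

With centre O = (8, 9), |OP|² = 234 and r² = 80.
The tangent meets the radius at right angles, so tangent² = |PO|² − r² = 234 − 80 = 154.

√154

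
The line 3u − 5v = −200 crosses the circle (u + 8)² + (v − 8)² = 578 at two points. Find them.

(−25, 25) and (−15, 31)

Express v = (200 + 3u)/5 and substitute into the circle:
34u² + 1360u + 12750 = 0  ⟹  u² + 40u + 375 = 0
u = −15 or u = −25, giving (−15, 31) and (−25, 25).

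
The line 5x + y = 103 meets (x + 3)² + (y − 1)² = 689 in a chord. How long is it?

Centre (−3, 1), r² = 689. Perpendicular distance d from centre to line = |−117| / √26 = 117/√26.
Half the chord is √(r² − d²) = √(325/2), so the full chord is 5√26.

5√26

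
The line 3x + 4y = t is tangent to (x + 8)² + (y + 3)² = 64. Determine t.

For a tangent, require d(centre, line) = r = 8.
|3·(−8) + 4·(−3) − t| / √25 = 8
|t − (−36)| = 8·5, so t = 4 or t = −76.

t = −76 or t = 4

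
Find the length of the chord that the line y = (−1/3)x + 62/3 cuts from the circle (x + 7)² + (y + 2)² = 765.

9√10

From the line, y = (62 − x)/3. Substituting:
10x² − 10x − 1820 = 0  ⟹  x² − x − 182 = 0
x = 14 or x = −13, giving (14, 16) and (−13, 25).
|(14, 16) − (−13, 25)| = √((27)² + (−9)²) = 9√10.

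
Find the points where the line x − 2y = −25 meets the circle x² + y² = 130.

(−7, 9) and (−3, 11)

Express y = (25 + x)/2 and substitute into the circle:
5x² + 50x + 105 = 0  ⟹  x² + 10x + 21 = 0
x = −3 or x = −7, giving (−3, 11) and (−7, 9).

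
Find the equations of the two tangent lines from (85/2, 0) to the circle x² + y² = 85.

Let a tangent through (85/2, 0) have slope m. Its distance from (0, 0) must equal √85:
[m·(−85/2) − (0)]² = 85(m² + 1)
81m² − 4 = 0, so m = −2/9 or m = 2/9.
With m = −2/9: 2x + 9y = 85. With m = 2/9: 2x − 9y = 85.

2x + 9y = 85 and 2x − 9y = 85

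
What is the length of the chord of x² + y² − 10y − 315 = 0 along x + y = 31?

2√2

Centre (0, 5), r² = 340. Perpendicular distance d from centre to line = |−26| / √2 = 26/√2.
Chord = 2√(r² − d²) = 2·√(2) = 2√2.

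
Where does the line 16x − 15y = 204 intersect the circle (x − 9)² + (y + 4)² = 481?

(−6, −20) and (24, 12)

From the line, y = (−204 + 16x)/15. Substituting:
481x² − 8658x − 69264 = 0  ⟹  x² − 18x − 144 = 0
x = 24 or x = −6, giving (24, 12) and (−6, −20).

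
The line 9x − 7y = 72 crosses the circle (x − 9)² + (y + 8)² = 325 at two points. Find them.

From the line, y = (−72 + 9x)/7. Substituting:
130x² − 1170x − 11700 = 0  ⟹  x² − 9x − 90 = 0
x = 15 or x = −6, giving (15, 9) and (−6, −18).

(−6, −18) and (15, 9)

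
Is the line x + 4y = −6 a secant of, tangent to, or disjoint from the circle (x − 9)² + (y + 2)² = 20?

secant

d² = (1·9 + 4·(−2) − (−6))²/17 = 49/17; r² = 20.
Since d² < r², the line cuts the circle twice.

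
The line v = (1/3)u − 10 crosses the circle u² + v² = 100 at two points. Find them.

(0, −10) and (6, −8)

Express v = (−30 + u)/3 and substitute into the circle:
10u² − 60u = 0  ⟹  u² − 6u = 0
u = 6 or u = 0, giving (6, −8) and (0, −10).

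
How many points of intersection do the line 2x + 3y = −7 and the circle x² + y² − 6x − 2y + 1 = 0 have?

Substituting the line into the circle gives 13x² − 14x + 100 = 0.
Discriminant = (−14)² − 4·13·(100) = −5004 < 0.
No real roots: the line does not meet the circle.

0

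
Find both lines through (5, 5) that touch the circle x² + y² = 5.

Let a tangent through (5, 5) have slope m. Its distance from (0, 0) must equal √5:
(−5m − (−5))² = 5(m² + 1)
2m² − 5m + 2 = 0, so m = 1/2 or m = 2.
Through (5, 5) these give x − 2y = −5 and 2x − y = 5.

x − 2y = −5 and 2x − y = 5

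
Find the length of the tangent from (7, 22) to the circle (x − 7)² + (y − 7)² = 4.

√221

The centre is (7, 7) and r = 2. The square of the distance from P to the centre is 0 + 225 = 225.
The tangent meets the radius at right angles, so tangent² = |PO|² − r² = 225 − 4 = 221.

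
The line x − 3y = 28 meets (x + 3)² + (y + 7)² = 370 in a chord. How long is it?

Centre (−3, −7), r² = 370. Perpendicular distance d from centre to line = |−10| / √10 = 10/√10.
Chord = 2√(r² − d²) = 2·√(360) = 12√10.

12√10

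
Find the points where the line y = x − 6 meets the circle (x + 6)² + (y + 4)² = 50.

Express y = x − 6 and substitute into the circle:
2x² + 8x − 10 = 0  ⟹  x² + 4x − 5 = 0
x = 1 or x = −5, giving (1, −5) and (−5, −11).

(−5, −11) and (1, −5)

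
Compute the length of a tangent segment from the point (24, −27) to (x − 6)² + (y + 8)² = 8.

√677

With centre O = (6, −8), |OP|² = 685 and r² = 8.
The tangent meets the radius at right angles, so tangent² = |PO|² − r² = 685 − 8 = 677.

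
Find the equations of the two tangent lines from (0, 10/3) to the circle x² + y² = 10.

x − 3y = −10 and x + 3y = 10

A line y − (10/3) = m(x − (0)) is tangent when its distance from (0, 0) is √10:
(0m − (−10/3))² = 10(m² + 1)
9m² − 1 = 0, so m = 1/3 or m = −1/3.
With m = 1/3: x − 3y = −10. With m = −1/3: x + 3y = 10.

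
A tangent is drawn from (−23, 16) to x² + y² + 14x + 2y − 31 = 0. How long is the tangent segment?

The centre is (−7, −1) and r = 9. The square of the distance from P to the centre is 256 + 289 = 545.
Power of the point: PT² = |PO|² − r² = 464, so PT = 4√29.

4√29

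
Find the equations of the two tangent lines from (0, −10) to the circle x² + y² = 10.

A line y − (−10) = m(x − (0)) is tangent when its distance from (0, 0) is √10:
[m·(0) − (10)]² = 10(m² + 1)
m² − 9 = 0, so m = −3 or m = 3.
With m = −3: 3x + y = −10. With m = 3: 3x − y = 10.

3x + y = −10 and 3x − y = 10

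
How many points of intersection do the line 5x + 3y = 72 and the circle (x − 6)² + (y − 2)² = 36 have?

d² = (5·6 + 3·2 − (72))²/34 = 648/17; r² = 36.
Since d² > r², the line lies outside the circle.

0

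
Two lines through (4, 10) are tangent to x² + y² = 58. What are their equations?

3x − 7y = −58 and 7x + 3y = 58

A line y − (10) = m(x − (4)) is tangent when its distance from (0, 0) is √58:
(−4m − (−10))² = 58(m² + 1)
21m² + 40m − 21 = 0, so m = 3/7 or m = −7/3.
Through (4, 10) these give 3x − 7y = −58 and 7x + 3y = 58.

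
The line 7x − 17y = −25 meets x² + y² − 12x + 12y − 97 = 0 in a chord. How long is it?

From the line, y = (25 + 7x)/17. Substituting:
338x² − 1690x − 22308 = 0  ⟹  x² − 5x − 66 = 0
x = 11 or x = −6, giving (11, 6) and (−6, −1).
Chord length = distance between (11, 6) and (−6, −1) = √338 = 13√2.

13√2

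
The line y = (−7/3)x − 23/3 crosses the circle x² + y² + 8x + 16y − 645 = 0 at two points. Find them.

Substitute y = (−23 − 7x)/3:
58x² + 58x − 6380 = 0  ⟹  x² + x − 110 = 0
x = 10 or x = −11, giving (10, −31) and (−11, 18).

(−11, 18) and (10, −31)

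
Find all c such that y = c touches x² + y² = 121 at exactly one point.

For a tangent, require d(centre, line) = r = 11.
|0·0 + 1·0 − c| / √1 = 11
|c| = 11, so c = 11 or c = −11.

c = −11 or c = 11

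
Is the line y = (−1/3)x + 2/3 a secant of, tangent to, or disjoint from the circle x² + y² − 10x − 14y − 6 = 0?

Centre (5, 7), r² = 80. Distance² from centre to line = (24)²/10 = 288/5.
Since d² < r², the line cuts the circle twice.

secant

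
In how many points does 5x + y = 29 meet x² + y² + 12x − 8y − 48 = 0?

d² = (5·(−6) + 1·4 − (29))²/26 = 3025/26; r² = 100.
Since d² > r², the line lies outside the circle.

0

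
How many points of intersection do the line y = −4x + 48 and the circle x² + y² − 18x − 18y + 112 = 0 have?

2

Substituting the line into the circle gives 17x² − 330x + 1552 = 0.
Δ = 108900 − 105536 = 3364.
Two real roots: the line is a secant.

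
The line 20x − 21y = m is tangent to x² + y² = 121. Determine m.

Tangency holds when the distance from the centre (0, 0) to the line equals the radius 11:
|20·0 − 21·0 − m| / √841 = 11
|m| = 11·29, so m = 319 or m = −319.

m = −319 or m = 319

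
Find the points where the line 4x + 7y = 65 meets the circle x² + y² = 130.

Substitute y = (65 − 4x)/7:
65x² − 520x − 2145 = 0  ⟹  x² − 8x − 33 = 0
x = 11 or x = −3, giving (11, 3) and (−3, 11).

(−3, 11) and (11, 3)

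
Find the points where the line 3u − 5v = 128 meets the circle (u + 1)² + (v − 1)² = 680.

Substitute v = (−128 + 3u)/5:
34u² − 748u + 714 = 0  ⟹  u² − 22u + 21 = 0
u = 21 or u = 1, giving (21, −13) and (1, −25).

(1, −25) and (21, −13)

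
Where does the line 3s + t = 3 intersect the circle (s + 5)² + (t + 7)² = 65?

Express t = −3s + 3 and substitute into the circle:
10s² − 50s + 60 = 0  ⟹  s² − 5s + 6 = 0
s = 3 or s = 2, giving (3, −6) and (2, −3).

(2, −3) and (3, −6)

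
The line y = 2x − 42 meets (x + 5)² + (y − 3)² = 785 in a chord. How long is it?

From the line, y = 2x − 42. Substituting:
5x² − 170x + 1265 = 0  ⟹  x² − 34x + 253 = 0
x = 23 or x = 11, giving (23, 4) and (11, −20).
|(23, 4) − (11, −20)| = √((12)² + (24)²) = 12√5.

12√5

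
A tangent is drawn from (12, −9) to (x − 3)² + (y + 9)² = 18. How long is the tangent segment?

3√7

Centre (3, −9), r² = 18. |PO|² = (9)² + (0)² = 81.
The tangent meets the radius at right angles, so tangent² = |PO|² − r² = 81 − 18 = 63.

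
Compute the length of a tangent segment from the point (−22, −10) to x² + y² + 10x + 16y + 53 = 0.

√257

Centre (−5, −8), r² = 36. |PO|² = (−17)² + (−2)² = 293.
By the tangent–radius right angle, tangent length = √(|PO|² − r²) = √257.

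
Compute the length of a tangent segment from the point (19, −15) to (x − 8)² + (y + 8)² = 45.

The centre is (8, −8) and r = 3√5. The square of the distance from P to the centre is 121 + 49 = 170.
The tangent meets the radius at right angles, so tangent² = |PO|² − r² = 170 − 45 = 125.

5√5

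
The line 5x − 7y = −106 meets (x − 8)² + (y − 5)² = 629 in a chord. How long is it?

Centre (8, 5), r² = 629. Perpendicular distance d from centre to line = |111| / √74 = 111/√74.
Chord = 2√(r² − d²) = 2·√(925/2) = 5√74.

5√74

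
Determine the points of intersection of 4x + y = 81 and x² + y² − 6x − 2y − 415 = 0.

(16, 17) and (22, −7)

Substitute y = −4x + 81:
17x² − 646x + 5984 = 0  ⟹  x² − 38x + 352 = 0
x = 22 or x = 16, giving (22, −7) and (16, 17).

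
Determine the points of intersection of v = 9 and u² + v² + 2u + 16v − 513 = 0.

(−18, 9) and (16, 9)

From the line, v = 9. Substituting:
u² + 2u − 288 = 0
u = 16 or u = −18, giving (16, 9) and (−18, 9).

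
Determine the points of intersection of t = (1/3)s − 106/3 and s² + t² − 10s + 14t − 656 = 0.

(4, −34) and (22, −28)

Substitute t = (−106 + s)/3:
10s² − 260s + 880 = 0  ⟹  s² − 26s + 88 = 0
s = 22 or s = 4, giving (22, −28) and (4, −34).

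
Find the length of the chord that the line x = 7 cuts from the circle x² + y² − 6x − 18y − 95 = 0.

The line gives x = 7. Substituting into the circle:
y² − 18y − 88 = 0
y = 22 or y = −4, giving (7, 22) and (7, −4).
|(7, 22) − (7, −4)| = √((0)² + (26)²) = 26.

26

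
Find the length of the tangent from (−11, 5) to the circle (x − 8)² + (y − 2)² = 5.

With centre O = (8, 2), |OP|² = 370 and r² = 5.
The tangent meets the radius at right angles, so tangent² = |PO|² − r² = 370 − 5 = 365.

√365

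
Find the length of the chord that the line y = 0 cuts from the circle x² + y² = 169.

26

The distance from (0, 0) to the line is 0, and r² = 169.
Chord = 2√(r² − d²) = 2·√(169) = 26.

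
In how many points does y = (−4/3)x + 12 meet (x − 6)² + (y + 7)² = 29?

d² = (4·6 + 3·(−7) − (36))²/25 = 1089/25; r² = 29.
Since d² > r², the line lies outside the circle.

0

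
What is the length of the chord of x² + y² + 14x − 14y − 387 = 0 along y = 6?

Centre (−7, 7), r² = 485. Perpendicular distance d from centre to line = |1| / √1 = 1.
Chord = 2√(r² − d²) = 2·√(484) = 44.

44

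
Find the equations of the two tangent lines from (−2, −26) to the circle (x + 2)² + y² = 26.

5x + y = −36 and 5x − y = 16

Write the tangent as mx − y + (−26 − m·(−2)) = 0 and set its distance from the centre to √26:
[m·(0) − (26)]² = 26(m² + 1)
m² − 25 = 0, so m = −5 or m = 5.
Through (−2, −26) these give 5x + y = −36 and 5x − y = 16.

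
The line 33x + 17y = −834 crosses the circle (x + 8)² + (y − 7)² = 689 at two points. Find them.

(−33, 15) and (−16, −18)

Substitute y = (−834 − 33x)/17:
1378x² + 67522x + 727584 = 0  ⟹  x² + 49x + 528 = 0
x = −16 or x = −33, giving (−16, −18) and (−33, 15).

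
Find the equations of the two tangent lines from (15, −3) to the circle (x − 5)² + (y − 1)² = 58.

3x − 7y = 66 and 7x + 3y = 96

Let a tangent through (15, −3) have slope m. Its distance from (5, 1) must equal √58:
(−10m − (4))² = 58(m² + 1)
21m² + 40m − 21 = 0, so m = 3/7 or m = −7/3.
With m = 3/7: 3x − 7y = 66. With m = −7/3: 7x + 3y = 96.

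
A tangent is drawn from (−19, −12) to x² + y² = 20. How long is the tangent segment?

√485

With centre O = (0, 0), |OP|² = 505 and r² = 20.
Power of the point: PT² = |PO|² − r² = 485, so PT = √485.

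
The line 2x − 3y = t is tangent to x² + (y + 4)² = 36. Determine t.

t = 12 ± 6√13

For a tangent, require d(centre, line) = r = 6.
|2·0 − 3·(−4) − t| / √13 = 6
|t − (12)| = 6√13.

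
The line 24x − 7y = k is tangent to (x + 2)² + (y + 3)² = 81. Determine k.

Tangency holds when the distance from the centre (−2, −3) to the line equals the radius 9:
|24·(−2) − 7·(−3) − k| / √625 = 9
|k − (−27)| = 9·25, so k = 198 or k = −252.

k = −252 or k = 198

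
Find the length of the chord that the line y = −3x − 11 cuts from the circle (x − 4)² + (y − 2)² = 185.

7√10

The distance from (4, 2) to the line is 25/√10, and r² = 185.
Chord = 2√(r² − d²) = 2·√(245/2) = 7√10.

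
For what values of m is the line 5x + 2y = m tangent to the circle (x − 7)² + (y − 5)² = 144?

Tangency holds when the distance from the centre (7, 5) to the line equals the radius 12:
|5·7 + 2·5 − m| / √29 = 12
|m − (45)| = 12√29.

m = 45 ± 12√29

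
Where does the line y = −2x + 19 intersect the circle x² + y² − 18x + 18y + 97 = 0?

(10, −1) and (16, −13)

From the line, y = −2x + 19. Substituting:
5x² − 130x + 800 = 0  ⟹  x² − 26x + 160 = 0
x = 16 or x = 10, giving (16, −13) and (10, −1).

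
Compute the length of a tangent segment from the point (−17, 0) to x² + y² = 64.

15

The centre is (0, 0) and r = 8. The square of the distance from P to the centre is 289 + 0 = 289.
The tangent meets the radius at right angles, so tangent² = |PO|² − r² = 289 − 64 = 225.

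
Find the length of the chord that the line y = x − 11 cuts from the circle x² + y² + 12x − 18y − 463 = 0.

Substitute y = x − 11:
2x² − 28x − 144 = 0  ⟹  x² − 14x − 72 = 0
x = 18 or x = −4, giving (18, 7) and (−4, −15).
Chord length = distance between (18, 7) and (−4, −15) = √968 = 22√2.

22√2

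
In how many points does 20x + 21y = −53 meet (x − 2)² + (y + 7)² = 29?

Substituting the line into the circle gives 841x² − 5524x − 2189 = 0.
Discriminant = (−5524)² − 4·841·(−2189) = 37878372 > 0.
Two real roots: the line is a secant.

2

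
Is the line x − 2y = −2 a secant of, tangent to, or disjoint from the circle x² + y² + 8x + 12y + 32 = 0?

d² = (1·(−4) − 2·(−6) − (−2))²/5 = 20; r² = 20.
Since d² = r², the line is tangent.

tangent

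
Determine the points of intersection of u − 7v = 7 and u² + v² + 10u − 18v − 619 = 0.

(−28, −5) and (21, 2)

From the line, v = (−7 + u)/7. Substituting:
50u² + 350u − 29400 = 0  ⟹  u² + 7u − 588 = 0
u = 21 or u = −28, giving (21, 2) and (−28, −5).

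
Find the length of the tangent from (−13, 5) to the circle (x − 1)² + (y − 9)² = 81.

With centre O = (1, 9), |OP|² = 212 and r² = 81.
By the tangent–radius right angle, tangent length = √(|PO|² − r²) = √131.

√131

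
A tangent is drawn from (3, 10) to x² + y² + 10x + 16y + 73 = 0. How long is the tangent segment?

2√93

With centre O = (−5, −8), |OP|² = 388 and r² = 16.
By the tangent–radius right angle, tangent length = √(|PO|² − r²) = √372 = 2√93.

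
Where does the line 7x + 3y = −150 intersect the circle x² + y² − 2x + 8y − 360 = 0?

(−18, −8) and (−15, −15)

From the line, y = (−150 − 7x)/3. Substituting:
58x² + 1914x + 15660 = 0  ⟹  x² + 33x + 270 = 0
x = −15 or x = −18, giving (−15, −15) and (−18, −8).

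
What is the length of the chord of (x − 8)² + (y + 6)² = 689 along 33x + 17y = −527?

From the line, y = (−527 − 33x)/17. Substituting:
1378x² + 23426x = 0  ⟹  x² + 17x = 0
x = 0 or x = −17, giving (0, −31) and (−17, 2).
Chord length = distance between (0, −31) and (−17, 2) = √1378 = √1378.

√1378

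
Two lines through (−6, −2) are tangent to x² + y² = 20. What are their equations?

x + 2y = −10 and 2x − y = −10

A line y − (−2) = m(x − (−6)) is tangent when its distance from (0, 0) is 2√5:
(6m − (2))² = 20(m² + 1)
2m² − 3m − 2 = 0, so m = −1/2 or m = 2.
Through (−6, −2) these give x + 2y = −10 and 2x − y = −10.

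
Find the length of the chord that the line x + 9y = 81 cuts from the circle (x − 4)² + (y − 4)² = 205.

The distance from (4, 4) to the line is 41/√82, and r² = 205.
Chord = 2√(r² − d²) = 2·√(369/2) = 3√82.

3√82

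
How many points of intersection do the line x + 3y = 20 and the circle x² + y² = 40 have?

d² = (1·0 + 3·0 − (20))²/10 = 40; r² = 40.
Since d² = r², the line is tangent.

1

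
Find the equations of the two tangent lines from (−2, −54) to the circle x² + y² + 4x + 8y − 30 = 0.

7x + y = −68 and 7x − y = 40

Let a tangent through (−2, −54) have slope m. Its distance from (−2, −4) must equal 5√2:
(0m − (50))² = 50(m² + 1)
m² − 49 = 0, so m = −7 or m = 7.
Through (−2, −54) these give 7x + y = −68 and 7x − y = 40.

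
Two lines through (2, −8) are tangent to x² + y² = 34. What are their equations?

3x + 5y = −34 and 5x − 3y = 34

Let a tangent through (2, −8) have slope m. Its distance from (0, 0) must equal √34:
[m·(−2) − (8)]² = 34(m² + 1)
15m² − 16m − 15 = 0, so m = −3/5 or m = 5/3.
With m = −3/5: 3x + 5y = −34. With m = 5/3: 5x − 3y = 34.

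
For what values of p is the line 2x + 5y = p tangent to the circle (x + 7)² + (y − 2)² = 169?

The line touches the circle iff its distance from (−7, 2) is 13:
|2·(−7) + 5·2 − p| / √29 = 13
|p − (−4)| = 13√29.

p = −4 ± 13√29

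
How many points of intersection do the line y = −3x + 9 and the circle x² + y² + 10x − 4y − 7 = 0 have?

0

d² = (3·(−5) + 1·2 − (9))²/10 = 242/5; r² = 36.
Since d² > r², the line lies outside the circle.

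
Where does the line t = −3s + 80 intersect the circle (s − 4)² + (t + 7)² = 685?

(23, 11) and (30, −10)

Express t = −3s + 80 and substitute into the circle:
10s² − 530s + 6900 = 0  ⟹  s² − 53s + 690 = 0
s = 30 or s = 23, giving (30, −10) and (23, 11).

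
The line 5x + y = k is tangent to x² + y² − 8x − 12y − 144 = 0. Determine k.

k = 26 ± 14√26

The line touches the circle iff its distance from (4, 6) is 14:
|5·4 + 1·6 − k| / √26 = 14
|k − (26)| = 14√26.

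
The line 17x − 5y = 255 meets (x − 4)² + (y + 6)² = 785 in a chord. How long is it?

3√314

Substitute y = (−255 + 17x)/5:
314x² − 7850x + 31400 = 0  ⟹  x² − 25x + 100 = 0
x = 20 or x = 5, giving (20, 17) and (5, −34).
|(20, 17) − (5, −34)| = √((15)² + (51)²) = 3√314.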